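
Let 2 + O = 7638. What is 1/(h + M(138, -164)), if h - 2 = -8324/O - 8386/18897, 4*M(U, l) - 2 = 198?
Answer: 36074373/1820533865 ≈ 0.019815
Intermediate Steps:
O = 7636 (O = -2 + 7638 = 7636)
M(U, l) = 50 (M(U, l) = 1/2 + (1/4)*198 = 1/2 + 99/2 = 50)
h = 16815215/36074373 (h = 2 + (-8324/7636 - 8386/18897) = 2 + (-8324*1/7636 - 8386*1/18897) = 2 + (-2081/1909 - 8386/18897) = 2 - 55333531/36074373 = 16815215/36074373 ≈ 0.46613)
1/(h + M(138, -164)) = 1/(16815215/36074373 + 50) = 1/(1820533865/36074373) = 36074373/1820533865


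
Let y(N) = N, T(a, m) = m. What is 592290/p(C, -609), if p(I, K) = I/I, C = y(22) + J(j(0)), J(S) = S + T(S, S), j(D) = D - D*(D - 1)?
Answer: 592290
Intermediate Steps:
j(D) = D - D*(-1 + D)
J(S) = 2*S (J(S) = S + S = 2*S)
C = 22 (C = 22 + 2*(0*(2 - 1*0)) = 22 + 2*(0*(2 + 0)) = 22 + 2*(0*2) = 22 + 2*0 = 22 + 0 = 22)
p(I, K) = 1
592290/p(C, -609) = 592290/1 = 592290*1 = 592290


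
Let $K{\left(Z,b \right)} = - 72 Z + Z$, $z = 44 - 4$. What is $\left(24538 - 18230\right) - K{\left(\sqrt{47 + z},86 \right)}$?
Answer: $6308 + 71 \sqrt{87} \approx 6970.2$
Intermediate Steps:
$z = 40$ ($z = 44 - 4 = 40$)
$K{\left(Z,b \right)} = - 71 Z$
$\left(24538 - 18230\right) - K{\left(\sqrt{47 + z},86 \right)} = \left(24538 - 18230\right) - - 71 \sqrt{47 + 40} = 6308 - - 71 \sqrt{87} = 6308 + 71 \sqrt{87}$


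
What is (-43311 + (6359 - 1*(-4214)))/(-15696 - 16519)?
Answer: 32738/32215 ≈ 1.0162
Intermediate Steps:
(-43311 + (6359 - 1*(-4214)))/(-15696 - 16519) = (-43311 + (6359 + 4214))/(-32215) = (-43311 + 10573)*(-1/32215) = -32738*(-1/32215) = 32738/32215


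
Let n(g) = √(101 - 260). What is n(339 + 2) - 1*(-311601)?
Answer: 311601 + I*√159 ≈ 3.116e+5 + 12.61*I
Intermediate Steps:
n(g) = I*√159 (n(g) = √(-159) = I*√159)
n(339 + 2) - 1*(-311601) = I*√159 - 1*(-311601) = I*√159 + 311601 = 311601 + I*√159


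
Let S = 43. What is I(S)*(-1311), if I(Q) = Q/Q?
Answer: -1311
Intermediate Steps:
I(Q) = 1
I(S)*(-1311) = 1*(-1311) = -1311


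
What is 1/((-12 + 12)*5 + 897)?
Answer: 1/897 ≈ 0.0011148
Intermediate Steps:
1/((-12 + 12)*5 + 897) = 1/(0*5 + 897) = 1/(0 + 897) = 1/897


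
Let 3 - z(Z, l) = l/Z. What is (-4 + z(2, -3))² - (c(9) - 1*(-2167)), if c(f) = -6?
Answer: -8643/4 ≈ -2160.8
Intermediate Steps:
z(Z, l) = 3 - l/Z
(-4 + z(2, -3))² - (c(9) - 1*(-2167)) = (-4 + (3 - 1*(-3)/2))² - (-6 - 1*(-2167)) = (-4 + (3 - 1*(-3)*½))² - (-6 + 2167) = (-4 + (3 + 3/2))² - 1*2161 = (-4 + 9/2)² - 2161 = (½)² - 2161 = ¼ - 2161 = -8643/4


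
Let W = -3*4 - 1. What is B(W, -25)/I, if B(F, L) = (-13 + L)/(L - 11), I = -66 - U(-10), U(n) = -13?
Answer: -19/954 ≈ -0.019916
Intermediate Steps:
I = -53 (I = -66 - 1*(-13) = -66 + 13 = -53)
W = -13 (W = -12 - 1 = -13)
B(F, L) = (-13 + L)/(-11 + L)
B(W, -25)/I = ((-13 - 25)/(-11 - 25))/(-53) = (-38/(-36))*(-1/53) = -1/36*(-38)*(-1/53) = (19/18)*(-1/53) = -19/954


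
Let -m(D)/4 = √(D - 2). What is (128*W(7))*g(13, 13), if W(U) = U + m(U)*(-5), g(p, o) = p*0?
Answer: 0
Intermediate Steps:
m(D) = -4*√(-2 + D) (m(D) = -4*√(D - 2) = -4*√(-2 + D))
g(p, o) = 0
W(U) = U + 20*√(-2 + U) (W(U) = U - 4*√(-2 + U)*(-5) = U + 20*√(-2 + U))
(128*W(7))*g(13, 13) = (128*(7 + 20*√(-2 + 7)))*0 = (128*(7 + 20*√5))*0 = (896 + 2560*√5)*0 = 0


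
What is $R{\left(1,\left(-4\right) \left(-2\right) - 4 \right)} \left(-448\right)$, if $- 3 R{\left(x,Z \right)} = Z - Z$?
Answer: $0$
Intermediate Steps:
$R{\left(x,Z \right)} = 0$ ($R{\left(x,Z \right)} = - \frac{Z - Z}{3} = \left(- \frac{1}{3}\right) 0 = 0$)
$R{\left(1,\left(-4\right) \left(-2\right) - 4 \right)} \left(-448\right) = 0 \left(-448\right) = 0$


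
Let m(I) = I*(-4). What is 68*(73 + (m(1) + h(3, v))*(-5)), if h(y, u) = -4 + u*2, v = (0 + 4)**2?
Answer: -3196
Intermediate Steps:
v = 16 (v = 4**2 = 16)
m(I) = -4*I
h(y, u) = -4 + 2*u
68*(73 + (m(1) + h(3, v))*(-5)) = 68*(73 + (-4*1 + (-4 + 2*16))*(-5)) = 68*(73 + (-4 + (-4 + 32))*(-5)) = 68*(73 + (-4 + 28)*(-5)) = 68*(73 + 24*(-5)) = 68*(73 - 120) = 68*(-47) = -3196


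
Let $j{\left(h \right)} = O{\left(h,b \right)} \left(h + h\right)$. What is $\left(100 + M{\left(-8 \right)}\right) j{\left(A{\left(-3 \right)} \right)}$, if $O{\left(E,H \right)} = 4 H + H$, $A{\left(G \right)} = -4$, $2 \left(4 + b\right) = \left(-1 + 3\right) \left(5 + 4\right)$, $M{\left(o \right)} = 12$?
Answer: $-22400$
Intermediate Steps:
$b = 5$ ($b = -4 + \frac{\left(-1 + 3\right) \left(5 + 4\right)}{2} = -4 + \frac{2 \cdot 9}{2} = -4 + \frac{1}{2} \cdot 18 = -4 + 9 = 5$)
$O{\left(E,H \right)} = 5 H$
$j{\left(h \right)} = 50 h$ ($j{\left(h \right)} = 5 \cdot 5 \left(h + h\right) = 25 \cdot 2 h = 50 h$)
$\left(100 + M{\left(-8 \right)}\right) j{\left(A{\left(-3 \right)} \right)} = \left(100 + 12\right) 50 \left(-4\right) = 112 \left(-200\right) = -22400$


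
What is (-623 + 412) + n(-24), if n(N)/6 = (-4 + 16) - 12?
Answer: -211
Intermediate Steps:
n(N) = 0 (n(N) = 6*((-4 + 16) - 12) = 6*(12 - 12) = 6*0 = 0)
(-623 + 412) + n(-24) = (-623 + 412) + 0 = -211 + 0 = -211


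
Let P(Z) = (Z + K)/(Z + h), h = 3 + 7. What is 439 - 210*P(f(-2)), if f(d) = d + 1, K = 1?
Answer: 439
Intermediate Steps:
h = 10
f(d) = 1 + d
P(Z) = (1 + Z)/(10 + Z) (P(Z) = (Z + 1)/(Z + 10) = (1 + Z)/(10 + Z))
439 - 210*P(f(-2)) = 439 - 210*(1 + (1 - 2))/(10 + (1 - 2)) = 439 - 210*(1 - 1)/(10 - 1) = 439 - 210*0/9 = 439 - 70*0/3 = 439 - 210*0 = 439 + 0 = 439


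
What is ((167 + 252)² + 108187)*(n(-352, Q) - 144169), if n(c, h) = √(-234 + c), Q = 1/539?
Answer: -40907665412 + 283748*I*√586 ≈ -4.0908e+10 + 6.8688e+6*I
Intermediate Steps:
Q = 1/539 ≈ 0.0018553
((167 + 252)² + 108187)*(n(-352, Q) - 144169) = ((167 + 252)² + 108187)*(√(-234 - 352) - 144169) = (419² + 108187)*(√(-586) - 144169) = (175561 + 108187)*(I*√586 - 144169) = 283748*(-144169 + I*√586) = -40907665412 + 283748*I*√586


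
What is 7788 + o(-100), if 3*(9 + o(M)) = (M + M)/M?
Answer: 23339/3 ≈ 7779.7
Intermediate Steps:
o(M) = -25/3 (o(M) = -9 + ((M + M)/M)/3 = -9 + ((2*M)/M)/3 = -9 + (⅓)*2 = -9 + ⅔ = -25/3)
7788 + o(-100) = 7788 - 25/3 = 23339/3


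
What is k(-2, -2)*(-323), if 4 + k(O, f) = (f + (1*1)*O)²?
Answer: -3876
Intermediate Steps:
k(O, f) = -4 + (O + f)² (k(O, f) = -4 + (f + (1*1)*O)² = -4 + (f + 1*O)² = -4 + (f + O)² = -4 + (O + f)²)
k(-2, -2)*(-323) = (-4 + (-2 - 2)²)*(-323) = (-4 + (-4)²)*(-323) = (-4 + 16)*(-323) = 12*(-323) = -3876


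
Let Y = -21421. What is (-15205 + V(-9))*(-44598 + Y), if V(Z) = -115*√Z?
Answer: 1003818895 + 22776555*I ≈ 1.0038e+9 + 2.2777e+7*I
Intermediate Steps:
(-15205 + V(-9))*(-44598 + Y) = (-15205 - 345*I)*(-44598 - 21421) = (-15205 - 345*I)*(-66019) = 1003818895 + 22776555*I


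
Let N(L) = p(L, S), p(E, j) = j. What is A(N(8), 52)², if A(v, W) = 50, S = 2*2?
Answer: 2500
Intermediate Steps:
S = 4
N(L) = 4
A(N(8), 52)² = 50² = 2500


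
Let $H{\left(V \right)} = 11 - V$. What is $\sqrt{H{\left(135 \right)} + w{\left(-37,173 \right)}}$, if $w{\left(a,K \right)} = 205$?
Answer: $9$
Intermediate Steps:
$\sqrt{H{\left(135 \right)} + w{\left(-37,173 \right)}} = \sqrt{\left(11 - 135\right) + 205} = \sqrt{-124 + 205} = \sqrt{81} = 9$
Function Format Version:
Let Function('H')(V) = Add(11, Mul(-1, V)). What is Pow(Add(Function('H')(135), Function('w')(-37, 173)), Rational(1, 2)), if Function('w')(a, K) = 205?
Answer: 9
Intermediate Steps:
Pow(Add(Function('H')(135), Function('w')(-37, 173)), Rational(1, 2)) = Pow(Add(Add(11, Mul(-1, 135)), 205), Rational(1, 2)) = Pow(Add(Add(11, -135), 205), Rational(1, 2)) = Pow(Add(-124, 205), Rational(1, 2)) = Pow(81, Rational(1, 2)) = 9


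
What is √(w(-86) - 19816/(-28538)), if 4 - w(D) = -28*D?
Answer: 4*I*√30582719162/14269 ≈ 49.023*I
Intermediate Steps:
w(D) = 4 + 28*D (w(D) = 4 - (-28)*D = 4 + 28*D)
√(w(-86) - 19816/(-28538)) = √((4 + 28*(-86)) - 19816/(-28538)) = √((4 - 2408) - 19816*(-1/28538)) = √(-2404 + 9908/14269) = √(-34292768/14269) = 4*I*√30582719162/14269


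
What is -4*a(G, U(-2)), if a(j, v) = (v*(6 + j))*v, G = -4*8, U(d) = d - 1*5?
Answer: 5096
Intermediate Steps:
U(d) = -5 + d (U(d) = d - 5 = -5 + d)
G = -32
a(j, v) = v²*(6 + j)
-4*a(G, U(-2)) = -4*(-5 - 2)²*(6 - 32) = -4*(-7)²*(-26) = -196*(-26) = -4*(-1274) = 5096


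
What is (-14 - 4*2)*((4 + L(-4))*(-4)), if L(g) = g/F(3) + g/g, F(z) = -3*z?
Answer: 4312/9 ≈ 479.11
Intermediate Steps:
L(g) = 1 - g/9 (L(g) = g/((-3*3)) + g/g = g/(-9) + 1 = g*(-⅑) + 1 = -g/9 + 1 = 1 - g/9)
(-14 - 4*2)*((4 + L(-4))*(-4)) = (-14 - 4*2)*((4 + (1 - ⅑*(-4)))*(-4)) = (-14 - 8)*((4 + (1 + 4/9))*(-4)) = -22*(4 + 13/9)*(-4) = -1078*(-4)/9 = -22*(-196/9) = 4312/9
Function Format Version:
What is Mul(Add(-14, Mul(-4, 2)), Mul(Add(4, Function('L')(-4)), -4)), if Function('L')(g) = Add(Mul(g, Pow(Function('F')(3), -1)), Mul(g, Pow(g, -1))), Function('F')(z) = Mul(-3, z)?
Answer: Rational(4312, 9) ≈ 479.11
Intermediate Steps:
Function('L')(g) = Add(1, Mul(Rational(-1, 9), g)) (Function('L')(g) = Add(Mul(g, Pow(Mul(-3, 3), -1)), Mul(g, Pow(g, -1))) = Add(Mul(g, Pow(-9, -1)), 1) = Add(Mul(g, Rational(-1, 9)), 1) = Add(Mul(Rational(-1, 9), g), 1) = Add(1, Mul(Rational(-1, 9), g)))
Mul(Add(-14, Mul(-4, 2)), Mul(Add(4, Function('L')(-4)), -4)) = Mul(Add(-14, Mul(-4, 2)), Mul(Add(4, Add(1, Mul(Rational(-1, 9), -4))), -4)) = Mul(Add(-14, -8), Mul(Add(4, Add(1, Rational(4, 9))), -4)) = Mul(-22, Mul(Add(4, Rational(13, 9)), -4)) = Mul(-22, Mul(Rational(49, 9), -4)) = Mul(-22, Rational(-196, 9)) = Rational(4312, 9)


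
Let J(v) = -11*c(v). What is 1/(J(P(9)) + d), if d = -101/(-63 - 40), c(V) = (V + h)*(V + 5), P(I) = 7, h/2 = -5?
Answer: 103/40889 ≈ 0.0025190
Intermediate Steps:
h = -10 (h = 2*(-5) = -10)
c(V) = (-10 + V)*(5 + V) (c(V) = (V - 10)*(V + 5) = (-10 + V)*(5 + V))
d = 101/103 (d = -101/(-103) = -1/103*(-101) = 101/103 ≈ 0.98058)
J(v) = 550 - 11*v² + 55*v (J(v) = -11*(-50 + v² - 5*v) = 550 - 11*v² + 55*v)
1/(J(P(9)) + d) = 1/((550 - 11*7² + 55*7) + 101/103) = 1/((550 - 11*49 + 385) + 101/103) = 1/((550 - 539 + 385) + 101/103) = 1/(396 + 101/103) = 1/(40889/103) = 103/40889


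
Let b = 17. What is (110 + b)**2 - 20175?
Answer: -4046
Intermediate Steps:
(110 + b)**2 - 20175 = (110 + 17)**2 - 20175 = 127**2 - 20175 = 16129 - 20175 = -4046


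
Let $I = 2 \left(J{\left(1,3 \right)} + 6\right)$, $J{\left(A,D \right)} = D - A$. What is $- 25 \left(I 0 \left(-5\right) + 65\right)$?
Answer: $-1625$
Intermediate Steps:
$I = 16$ ($I = 2 \left(\left(3 - 1\right) + 6\right) = 2 \left(2 + 6\right) = 2 \cdot 8 = 16$)
$- 25 \left(I 0 \left(-5\right) + 65\right) = - 25 \left(16 \cdot 0 \left(-5\right) + 65\right) = - 25 \left(0 \left(-5\right) + 65\right) = - 25 \left(0 + 65\right) = \left(-25\right) 65 = -1625$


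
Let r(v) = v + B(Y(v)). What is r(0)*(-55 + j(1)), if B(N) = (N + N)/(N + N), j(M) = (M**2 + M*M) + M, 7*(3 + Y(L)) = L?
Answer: -52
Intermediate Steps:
Y(L) = -3 + L/7
j(M) = M + 2*M**2 (j(M) = (M**2 + M**2) + M = 2*M**2 + M = M + 2*M**2)
B(N) = 1 (B(N) = (2*N)/((2*N)) = (2*N)*(1/(2*N)) = 1)
r(v) = 1 + v (r(v) = v + 1 = 1 + v)
r(0)*(-55 + j(1)) = (1 + 0)*(-55 + 1*(1 + 2*1)) = 1*(-55 + 1*(1 + 2)) = 1*(-55 + 1*3) = 1*(-55 + 3) = 1*(-52) = -52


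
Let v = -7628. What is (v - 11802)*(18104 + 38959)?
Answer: -1108734090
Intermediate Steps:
(v - 11802)*(18104 + 38959) = (-7628 - 11802)*(18104 + 38959) = -19430*57063 = -1108734090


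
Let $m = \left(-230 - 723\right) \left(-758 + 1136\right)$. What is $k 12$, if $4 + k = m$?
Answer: $-4322856$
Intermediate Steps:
$m = -360234$ ($m = \left(-953\right) 378 = -360234$)
$k = -360238$ ($k = -4 - 360234 = -360238$)
$k 12 = \left(-360238\right) 12 = -4322856$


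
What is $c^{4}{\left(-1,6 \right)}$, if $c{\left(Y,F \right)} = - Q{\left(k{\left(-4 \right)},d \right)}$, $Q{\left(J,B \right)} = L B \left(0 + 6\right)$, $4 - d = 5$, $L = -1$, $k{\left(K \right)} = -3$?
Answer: $1296$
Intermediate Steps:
$d = -1$ ($d = 4 - 5 = -1$)
$Q{\left(J,B \right)} = - 6 B$ ($Q{\left(J,B \right)} = - B \left(0 + 6\right) = - B 6 = - 6 B$)
$c{\left(Y,F \right)} = -6$ ($c{\left(Y,F \right)} = - \left(-6\right) \left(-1\right) = \left(-1\right) 6 = -6$)
$c^{4}{\left(-1,6 \right)} = \left(-6\right)^{4} = 1296$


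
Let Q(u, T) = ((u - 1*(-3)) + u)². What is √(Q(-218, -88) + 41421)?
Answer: √228910 ≈ 478.45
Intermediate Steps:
Q(u, T) = (3 + 2*u)² (Q(u, T) = ((u + 3) + u)² = ((3 + u) + u)² = (3 + 2*u)²)
√(Q(-218, -88) + 41421) = √((3 + 2*(-218))² + 41421) = √((3 - 436)² + 41421) = √((-433)² + 41421) = √(187489 + 41421) = √228910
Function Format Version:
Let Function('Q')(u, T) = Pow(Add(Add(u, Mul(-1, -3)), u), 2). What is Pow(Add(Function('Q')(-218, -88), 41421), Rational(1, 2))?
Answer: Pow(228910, Rational(1, 2)) ≈ 478.45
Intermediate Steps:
Function('Q')(u, T) = Pow(Add(3, Mul(2, u)), 2) (Function('Q')(u, T) = Pow(Add(Add(u, 3), u), 2) = Pow(Add(Add(3, u), u), 2) = Pow(Add(3, Mul(2, u)), 2))
Pow(Add(Function('Q')(-218, -88), 41421), Rational(1, 2)) = Pow(Add(Pow(Add(3, Mul(2, -218)), 2), 41421), Rational(1, 2)) = Pow(Add(Pow(Add(3, -436), 2), 41421), Rational(1, 2)) = Pow(Add(Pow(-433, 2), 41421), Rational(1, 2)) = Pow(Add(187489, 41421), Rational(1, 2)) = Pow(228910, Rational(1, 2))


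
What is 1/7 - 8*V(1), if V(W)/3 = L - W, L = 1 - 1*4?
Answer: 673/7 ≈ 96.143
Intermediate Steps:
L = -3 (L = 1 - 4 = -3)
V(W) = -9 - 3*W (V(W) = 3*(-3 - W) = -9 - 3*W)
1/7 - 8*V(1) = 1/7 - 8*(-9 - 3*1) = ⅐ - 8*(-9 - 3) = ⅐ - 8*(-12) = ⅐ + 96 = 673/7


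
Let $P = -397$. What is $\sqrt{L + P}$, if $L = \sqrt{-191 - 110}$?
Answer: $\sqrt{-397 + i \sqrt{301}} \approx 0.4353 + 19.93 i$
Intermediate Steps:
$L = i \sqrt{301}$ ($L = \sqrt{-301} = i \sqrt{301} \approx 17.349 i$)
$\sqrt{L + P} = \sqrt{i \sqrt{301} - 397} = \sqrt{-397 + i \sqrt{301}}$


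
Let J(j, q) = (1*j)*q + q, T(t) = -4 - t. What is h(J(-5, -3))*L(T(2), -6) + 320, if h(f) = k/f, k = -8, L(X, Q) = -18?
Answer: 332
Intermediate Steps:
J(j, q) = q + j*q (J(j, q) = j*q + q = q + j*q)
h(f) = -8/f
h(J(-5, -3))*L(T(2), -6) + 320 = -8*(-1/(3*(1 - 5)))*(-18) + 320 = -8/((-3*(-4)))*(-18) + 320 = -8/12*(-18) + 320 = -8*1/12*(-18) + 320 = -⅔*(-18) + 320 = 12 + 320 = 332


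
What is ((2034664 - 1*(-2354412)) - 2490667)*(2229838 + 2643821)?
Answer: 9252198108531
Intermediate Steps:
((2034664 - 1*(-2354412)) - 2490667)*(2229838 + 2643821) = ((2034664 + 2354412) - 2490667)*4873659 = (4389076 - 2490667)*4873659 = 1898409*4873659 = 9252198108531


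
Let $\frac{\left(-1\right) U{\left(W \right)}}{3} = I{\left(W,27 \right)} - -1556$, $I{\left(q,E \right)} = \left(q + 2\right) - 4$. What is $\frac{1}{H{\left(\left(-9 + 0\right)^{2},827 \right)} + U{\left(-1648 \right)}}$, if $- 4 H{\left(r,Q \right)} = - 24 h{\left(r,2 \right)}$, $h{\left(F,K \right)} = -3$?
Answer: $\frac{1}{264} \approx 0.0037879$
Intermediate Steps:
$I{\left(q,E \right)} = -2 + q$ ($I{\left(q,E \right)} = \left(2 + q\right) - 4 = -2 + q$)
$U{\left(W \right)} = -4662 - 3 W$ ($U{\left(W \right)} = - 3 \left(\left(-2 + W\right) - -1556\right) = - 3 \left(\left(-2 + W\right) + 1556\right) = - 3 \left(1554 + W\right) = -4662 - 3 W$)
$H{\left(r,Q \right)} = -18$ ($H{\left(r,Q \right)} = - \frac{\left(-24\right) \left(-3\right)}{4} = \left(- \frac{1}{4}\right) 72 = -18$)
$\frac{1}{H{\left(\left(-9 + 0\right)^{2},827 \right)} + U{\left(-1648 \right)}} = \frac{1}{-18 - -282} = \frac{1}{-18 + \left(-4662 + 4944\right)} = \frac{1}{-18 + 282} = \frac{1}{264}$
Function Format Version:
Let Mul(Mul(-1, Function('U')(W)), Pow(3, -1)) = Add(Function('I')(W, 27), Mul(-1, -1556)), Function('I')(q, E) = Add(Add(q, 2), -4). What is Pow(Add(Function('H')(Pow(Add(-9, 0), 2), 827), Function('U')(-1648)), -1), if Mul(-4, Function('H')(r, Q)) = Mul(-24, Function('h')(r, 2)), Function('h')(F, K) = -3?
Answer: Rational(1, 264) ≈ 0.0037879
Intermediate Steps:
Function('I')(q, E) = Add(-2, q) (Function('I')(q, E) = Add(Add(2, q), -4) = Add(-2, q))
Function('U')(W) = Add(-4662, Mul(-3, W)) (Function('U')(W) = Mul(-3, Add(Add(-2, W), Mul(-1, -1556))) = Mul(-3, Add(Add(-2, W), 1556)) = Mul(-3, Add(1554, W)) = Add(-4662, Mul(-3, W)))
Function('H')(r, Q) = -18 (Function('H')(r, Q) = Mul(Rational(-1, 4), Mul(-24, -3)) = Mul(Rational(-1, 4), 72) = -18)
Pow(Add(Function('H')(Pow(Add(-9, 0), 2), 827), Function('U')(-1648)), -1) = Pow(Add(-18, Add(-4662, Mul(-3, -1648))), -1) = Pow(Add(-18, Add(-4662, 4944)), -1) = Pow(Add(-18, 282), -1) = Pow(264, -1) = Rational(1, 264)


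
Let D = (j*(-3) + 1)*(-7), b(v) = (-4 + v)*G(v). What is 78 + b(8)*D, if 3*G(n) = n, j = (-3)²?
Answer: 6058/3 ≈ 2019.3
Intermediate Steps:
j = 9
G(n) = n/3
b(v) = v*(-4 + v)/3 (b(v) = (-4 + v)*(v/3) = v*(-4 + v)/3)
D = 182 (D = (9*(-3) + 1)*(-7) = (-27 + 1)*(-7) = -26*(-7) = 182)
78 + b(8)*D = 78 + ((⅓)*8*(-4 + 8))*182 = 78 + ((⅓)*8*4)*182 = 78 + (32/3)*182 = 78 + 5824/3 = 6058/3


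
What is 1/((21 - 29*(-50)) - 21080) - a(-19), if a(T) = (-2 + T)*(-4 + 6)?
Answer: 823577/19609 ≈ 42.000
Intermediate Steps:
a(T) = -4 + 2*T (a(T) = (-2 + T)*2 = -4 + 2*T)
1/((21 - 29*(-50)) - 21080) - a(-19) = 1/((21 - 29*(-50)) - 21080) - (-4 + 2*(-19)) = 1/((21 + 1450) - 21080) - (-4 - 38) = 1/(1471 - 21080) - 1*(-42) = 1/(-19609) + 42 = -1/19609 + 42 = 823577/19609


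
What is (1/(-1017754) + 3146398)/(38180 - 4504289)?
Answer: -1067419716697/1515133433062 ≈ -0.70450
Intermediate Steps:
(1/(-1017754) + 3146398)/(38180 - 4504289) = (-1/1017754 + 3146398)/(-4466109) = (3202259150091/1017754)*(-1/4466109) = -1067419716697/1515133433062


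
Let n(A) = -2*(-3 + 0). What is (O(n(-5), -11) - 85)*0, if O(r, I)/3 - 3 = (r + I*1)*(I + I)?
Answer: 0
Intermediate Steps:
n(A) = 6 (n(A) = -2*(-3) = 6)
O(r, I) = 9 + 6*I*(I + r) (O(r, I) = 9 + 3*((r + I*1)*(I + I)) = 9 + 3*((r + I)*(2*I)) = 9 + 3*((I + r)*(2*I)) = 9 + 3*(2*I*(I + r)) = 9 + 6*I*(I + r))
(O(n(-5), -11) - 85)*0 = ((9 + 6*(-11)² + 6*(-11)*6) - 85)*0 = ((9 + 6*121 - 396) - 85)*0 = ((9 + 726 - 396) - 85)*0 = (339 - 85)*0 = 254*0 = 0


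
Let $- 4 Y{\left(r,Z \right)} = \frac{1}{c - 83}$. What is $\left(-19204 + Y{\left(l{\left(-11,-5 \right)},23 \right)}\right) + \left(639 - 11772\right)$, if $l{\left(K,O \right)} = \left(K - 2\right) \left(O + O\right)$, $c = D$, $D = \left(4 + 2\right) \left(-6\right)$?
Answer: $- \frac{14440411}{476} \approx -30337.0$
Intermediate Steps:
$D = -36$ ($D = 6 \left(-6\right) = -36$)
$c = -36$
$l{\left(K,O \right)} = 2 O \left(-2 + K\right)$ ($l{\left(K,O \right)} = \left(-2 + K\right) 2 O = 2 O \left(-2 + K\right)$)
$Y{\left(r,Z \right)} = \frac{1}{476}$ ($Y{\left(r,Z \right)} = - \frac{1}{4 \left(-36 - 83\right)} = - \frac{1}{4 \left(-119\right)} = \left(- \frac{1}{4}\right) \left(- \frac{1}{119}\right) = \frac{1}{476}$)
$\left(-19204 + Y{\left(l{\left(-11,-5 \right)},23 \right)}\right) + \left(639 - 11772\right) = \left(-19204 + \frac{1}{476}\right) + \left(639 - 11772\right) = - \frac{9141103}{476} + \left(639 - 11772\right) = - \frac{9141103}{476} - 11133 = - \frac{14440411}{476}$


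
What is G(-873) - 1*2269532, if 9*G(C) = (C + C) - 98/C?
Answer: -17833237084/7857 ≈ -2.2697e+6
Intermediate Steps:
G(C) = -98/(9*C) + 2*C/9 (G(C) = ((C + C) - 98/C)/9 = (2*C - 98/C)/9 = (-98/C + 2*C)/9 = -98/(9*C) + 2*C/9)
G(-873) - 1*2269532 = (2/9)*(-49 + (-873)²)/(-873) - 1*2269532 = (2/9)*(-1/873)*(-49 + 762129) - 2269532 = (2/9)*(-1/873)*762080 - 2269532 = -1524160/7857 - 2269532 = -17833237084/7857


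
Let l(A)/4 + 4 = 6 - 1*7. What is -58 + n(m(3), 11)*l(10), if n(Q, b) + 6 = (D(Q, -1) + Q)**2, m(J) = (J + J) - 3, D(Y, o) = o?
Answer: -18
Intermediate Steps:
m(J) = -3 + 2*J (m(J) = 2*J - 3 = -3 + 2*J)
n(Q, b) = -6 + (-1 + Q)**2
l(A) = -20 (l(A) = -16 + 4*(6 - 1*7) = -16 + 4*(6 - 7) = -16 + 4*(-1) = -16 - 4 = -20)
-58 + n(m(3), 11)*l(10) = -58 + (-6 + (-1 + (-3 + 2*3))**2)*(-20) = -58 + (-6 + (-1 + (-3 + 6))**2)*(-20) = -58 + (-6 + (-1 + 3)**2)*(-20) = -58 + (-6 + 2**2)*(-20) = -58 + (-6 + 4)*(-20) = -58 - 2*(-20) = -58 + 40 = -18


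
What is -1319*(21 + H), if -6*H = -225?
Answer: -154323/2 ≈ -77162.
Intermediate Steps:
H = 75/2 (H = -⅙*(-225) = 75/2 ≈ 37.500)
-1319*(21 + H) = -1319*(21 + 75/2) = -1319*117/2 = -154323/2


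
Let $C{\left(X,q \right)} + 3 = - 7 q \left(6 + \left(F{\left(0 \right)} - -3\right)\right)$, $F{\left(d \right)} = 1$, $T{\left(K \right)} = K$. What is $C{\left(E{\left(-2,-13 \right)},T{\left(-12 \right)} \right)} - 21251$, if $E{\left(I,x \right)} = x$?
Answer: $-20414$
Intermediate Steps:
$C{\left(X,q \right)} = -3 - 70 q$ ($C{\left(X,q \right)} = -3 + - 7 q \left(6 + \left(1 - -3\right)\right) = -3 + - 7 q \left(6 + \left(1 + 3\right)\right) = -3 + - 7 q \left(6 + 4\right) = -3 + - 7 q 10 = -3 - 70 q$)
$C{\left(E{\left(-2,-13 \right)},T{\left(-12 \right)} \right)} - 21251 = \left(-3 - -840\right) - 21251 = \left(-3 + 840\right) - 21251 = 837 - 21251 = -20414$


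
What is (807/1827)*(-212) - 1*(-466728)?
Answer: 284180324/609 ≈ 4.6663e+5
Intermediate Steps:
(807/1827)*(-212) - 1*(-466728) = (807*(1/1827))*(-212) + 466728 = (269/609)*(-212) + 466728 = -57028/609 + 466728 = 284180324/609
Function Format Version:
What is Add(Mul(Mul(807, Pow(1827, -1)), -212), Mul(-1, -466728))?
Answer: Rational(284180324, 609) ≈ 4.6663e+5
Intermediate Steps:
Add(Mul(Mul(807, Pow(1827, -1)), -212), Mul(-1, -466728)) = Add(Mul(Mul(807, Rational(1, 1827)), -212), 466728) = Add(Mul(Rational(269, 609), -212), 466728) = Add(Rational(-57028, 609), 466728) = Rational(284180324, 609)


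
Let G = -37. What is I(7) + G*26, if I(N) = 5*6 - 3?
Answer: -935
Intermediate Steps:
I(N) = 27 (I(N) = 30 - 3 = 27)
I(7) + G*26 = 27 - 37*26 = 27 - 962 = -935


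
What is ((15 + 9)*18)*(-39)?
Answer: -16848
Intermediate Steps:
((15 + 9)*18)*(-39) = (24*18)*(-39) = 432*(-39) = -16848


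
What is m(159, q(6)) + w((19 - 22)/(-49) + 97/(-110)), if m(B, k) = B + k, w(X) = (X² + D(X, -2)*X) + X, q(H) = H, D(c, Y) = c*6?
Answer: 700956719/4150300 ≈ 168.89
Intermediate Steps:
D(c, Y) = 6*c
w(X) = X + 7*X² (w(X) = (X² + (6*X)*X) + X = (X² + 6*X²) + X = 7*X² + X = X + 7*X²)
m(159, q(6)) + w((19 - 22)/(-49) + 97/(-110)) = (159 + 6) + ((19 - 22)/(-49) + 97/(-110))*(1 + 7*((19 - 22)/(-49) + 97/(-110))) = 165 + (-3*(-1/49) + 97*(-1/110))*(1 + 7*(-3*(-1/49) + 97*(-1/110))) = 165 + (3/49 - 97/110)*(1 + 7*(3/49 - 97/110)) = 165 - 4423*(1 + 7*(-4423/5390))/5390 = 165 - 4423*(1 - 4423/770)/5390 = 165 - 4423/5390*(-3653/770) = 165 + 16157219/4150300 = 700956719/4150300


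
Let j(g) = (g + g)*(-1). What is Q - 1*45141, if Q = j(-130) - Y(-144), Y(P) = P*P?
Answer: -65617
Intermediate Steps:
j(g) = -2*g (j(g) = (2*g)*(-1) = -2*g)
Y(P) = P²
Q = -20476 (Q = -2*(-130) - 1*(-144)² = 260 - 1*20736 = 260 - 20736 = -20476)
Q - 1*45141 = -20476 - 1*45141 = -20476 - 45141 = -65617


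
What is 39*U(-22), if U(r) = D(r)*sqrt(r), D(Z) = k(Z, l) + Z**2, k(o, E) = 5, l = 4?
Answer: 19071*I*sqrt(22) ≈ 89451.0*I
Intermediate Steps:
D(Z) = 5 + Z**2
U(r) = sqrt(r)*(5 + r**2) (U(r) = (5 + r**2)*sqrt(r) = sqrt(r)*(5 + r**2))
39*U(-22) = 39*(sqrt(-22)*(5 + (-22)**2)) = 39*((I*sqrt(22))*(5 + 484)) = 39*((I*sqrt(22))*489) = 39*(489*I*sqrt(22)) = 19071*I*sqrt(22)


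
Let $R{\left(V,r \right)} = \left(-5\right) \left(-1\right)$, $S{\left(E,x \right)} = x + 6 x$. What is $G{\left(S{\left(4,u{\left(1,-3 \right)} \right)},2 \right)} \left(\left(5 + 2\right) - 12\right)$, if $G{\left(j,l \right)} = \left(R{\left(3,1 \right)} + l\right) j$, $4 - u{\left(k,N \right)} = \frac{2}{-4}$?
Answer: $- \frac{2205}{2} \approx -1102.5$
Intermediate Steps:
$u{\left(k,N \right)} = \frac{9}{2}$ ($u{\left(k,N \right)} = 4 - \frac{2}{-4} = 4 - 2 \left(- \frac{1}{4}\right) = 4 - - \frac{1}{2} = 4 + \frac{1}{2} = \frac{9}{2}$)
$S{\left(E,x \right)} = 7 x$
$R{\left(V,r \right)} = 5$
$G{\left(j,l \right)} = j \left(5 + l\right)$ ($G{\left(j,l \right)} = \left(5 + l\right) j = j \left(5 + l\right)$)
$G{\left(S{\left(4,u{\left(1,-3 \right)} \right)},2 \right)} \left(\left(5 + 2\right) - 12\right) = 7 \cdot \frac{9}{2} \left(5 + 2\right) \left(\left(5 + 2\right) - 12\right) = \frac{63}{2} \cdot 7 \left(7 - 12\right) = \frac{441}{2} \left(-5\right) = - \frac{2205}{2}$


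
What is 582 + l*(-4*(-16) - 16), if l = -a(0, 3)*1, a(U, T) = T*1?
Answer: 438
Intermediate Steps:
a(U, T) = T
l = -3 (l = -1*3*1 = -3*1 = -3)
582 + l*(-4*(-16) - 16) = 582 - 3*(-4*(-16) - 16) = 582 - 3*(64 - 16) = 582 - 3*48 = 582 - 144 = 438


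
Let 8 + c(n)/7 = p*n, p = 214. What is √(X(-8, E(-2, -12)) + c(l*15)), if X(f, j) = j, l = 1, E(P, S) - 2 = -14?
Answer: √22402 ≈ 149.67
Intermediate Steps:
E(P, S) = -12 (E(P, S) = 2 - 14 = -12)
c(n) = -56 + 1498*n (c(n) = -56 + 7*(214*n) = -56 + 1498*n)
√(X(-8, E(-2, -12)) + c(l*15)) = √(-12 + (-56 + 1498*(1*15))) = √(-12 + (-56 + 1498*15)) = √(-12 + (-56 + 22470)) = √(-12 + 22414) = √22402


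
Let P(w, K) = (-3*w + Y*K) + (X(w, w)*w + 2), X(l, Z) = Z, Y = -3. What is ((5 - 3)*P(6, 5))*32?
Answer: 320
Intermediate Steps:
P(w, K) = 2 + w² - 3*K - 3*w (P(w, K) = (-3*w - 3*K) + (w*w + 2) = (-3*K - 3*w) + (w² + 2) = (-3*K - 3*w) + (2 + w²) = 2 + w² - 3*K - 3*w)
((5 - 3)*P(6, 5))*32 = ((5 - 3)*(2 + 6² - 3*5 - 3*6))*32 = (2*(2 + 36 - 15 - 18))*32 = (2*5)*32 = 10*32 = 320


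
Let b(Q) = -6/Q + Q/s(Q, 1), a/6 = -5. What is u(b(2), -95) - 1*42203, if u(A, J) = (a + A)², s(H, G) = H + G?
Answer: -370418/9 ≈ -41158.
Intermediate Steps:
a = -30 (a = 6*(-5) = -30)
s(H, G) = G + H
b(Q) = -6/Q + Q/(1 + Q)
u(A, J) = (-30 + A)²
u(b(2), -95) - 1*42203 = (-30 + (-6/2 + 2/(1 + 2)))² - 1*42203 = (-30 + (-6*½ + 2/3))² - 42203 = (-30 + (-3 + 2*(⅓)))² - 42203 = (-30 + (-3 + ⅔))² - 42203 = (-30 - 7/3)² - 42203 = (-97/3)² - 42203 = 9409/9 - 42203 = -370418/9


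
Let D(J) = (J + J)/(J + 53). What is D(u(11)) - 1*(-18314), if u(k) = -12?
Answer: 750850/41 ≈ 18313.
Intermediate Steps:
D(J) = 2*J/(53 + J) (D(J) = (2*J)/(53 + J) = 2*J/(53 + J))
D(u(11)) - 1*(-18314) = 2*(-12)/(53 - 12) - 1*(-18314) = 2*(-12)/41 + 18314 = 2*(-12)*(1/41) + 18314 = -24/41 + 18314 = 750850/41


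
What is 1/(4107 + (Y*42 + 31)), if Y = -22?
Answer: 1/3214 ≈ 0.00031114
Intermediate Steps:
1/(4107 + (Y*42 + 31)) = 1/(4107 + (-22*42 + 31)) = 1/(4107 + (-924 + 31)) = 1/(4107 - 893) = 1/3214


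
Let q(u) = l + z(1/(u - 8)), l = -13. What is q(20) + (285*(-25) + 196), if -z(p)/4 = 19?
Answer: -7018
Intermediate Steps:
z(p) = -76 (z(p) = -4*19 = -76)
q(u) = -89 (q(u) = -13 - 76 = -89)
q(20) + (285*(-25) + 196) = -89 + (285*(-25) + 196) = -89 + (-7125 + 196) = -89 - 6929 = -7018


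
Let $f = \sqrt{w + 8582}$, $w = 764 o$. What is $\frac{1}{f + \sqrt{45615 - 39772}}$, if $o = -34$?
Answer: $\frac{1}{\sqrt{5843} + i \sqrt{17394}} \approx 0.0032896 - 0.0056757 i$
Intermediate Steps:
$w = -25976$ ($w = 764 \left(-34\right) = -25976$)
$f = i \sqrt{17394}$ ($f = \sqrt{-25976 + 8582} = \sqrt{-17394} = i \sqrt{17394} \approx 131.89 i$)
$\frac{1}{f + \sqrt{45615 - 39772}} = \frac{1}{i \sqrt{17394} + \sqrt{45615 - 39772}} = \frac{1}{i \sqrt{17394} + \sqrt{5843}} = \frac{1}{\sqrt{5843} + i \sqrt{17394}}$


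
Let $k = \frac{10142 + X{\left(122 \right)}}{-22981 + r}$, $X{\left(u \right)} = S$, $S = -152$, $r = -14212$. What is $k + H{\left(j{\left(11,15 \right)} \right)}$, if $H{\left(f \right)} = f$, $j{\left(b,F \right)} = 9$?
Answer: $\frac{324747}{37193} \approx 8.7314$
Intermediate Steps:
$X{\left(u \right)} = -152$
$k = - \frac{9990}{37193}$ ($k = \frac{10142 - 152}{-22981 - 14212} = \frac{9990}{-37193} = 9990 \left(- \frac{1}{37193}\right) = - \frac{9990}{37193} \approx -0.2686$)
$k + H{\left(j{\left(11,15 \right)} \right)} = - \frac{9990}{37193} + 9 = \frac{324747}{37193}$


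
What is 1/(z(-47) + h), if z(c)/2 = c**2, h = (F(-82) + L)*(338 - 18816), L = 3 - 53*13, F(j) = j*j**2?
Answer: 1/10200858230 ≈ 9.8031e-11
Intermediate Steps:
F(j) = j**3
L = -686 (L = 3 - 689 = -686)
h = 10200853812 (h = ((-82)**3 - 686)*(338 - 18816) = (-551368 - 686)*(-18478) = -552054*(-18478) = 10200853812)
z(c) = 2*c**2
1/(z(-47) + h) = 1/(2*(-47)**2 + 10200853812) = 1/(2*2209 + 10200853812) = 1/(4418 + 10200853812) = 1/10200858230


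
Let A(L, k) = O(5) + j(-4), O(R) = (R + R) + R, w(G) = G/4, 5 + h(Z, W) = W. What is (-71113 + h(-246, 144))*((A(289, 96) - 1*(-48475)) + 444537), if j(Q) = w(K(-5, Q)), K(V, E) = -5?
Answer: -69984019161/2 ≈ -3.4992e+10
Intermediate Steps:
h(Z, W) = -5 + W
w(G) = G/4 (w(G) = G*(¼) = G/4)
j(Q) = -5/4 (j(Q) = (¼)*(-5) = -5/4)
O(R) = 3*R (O(R) = 2*R + R = 3*R)
A(L, k) = 55/4 (A(L, k) = 3*5 - 5/4 = 15 - 5/4 = 55/4)
(-71113 + h(-246, 144))*((A(289, 96) - 1*(-48475)) + 444537) = (-71113 + (-5 + 144))*((55/4 - 1*(-48475)) + 444537) = (-71113 + 139)*((55/4 + 48475) + 444537) = -70974*(193955/4 + 444537) = -70974*1972103/4 = -69984019161/2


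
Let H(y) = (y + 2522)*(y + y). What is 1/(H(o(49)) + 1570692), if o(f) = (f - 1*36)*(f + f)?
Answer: 1/11242900 ≈ 8.8945e-8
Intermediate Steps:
o(f) = 2*f*(-36 + f) (o(f) = (f - 36)*(2*f) = (-36 + f)*(2*f) = 2*f*(-36 + f))
H(y) = 2*y*(2522 + y) (H(y) = (2522 + y)*(2*y) = 2*y*(2522 + y))
1/(H(o(49)) + 1570692) = 1/(2*(2*49*(-36 + 49))*(2522 + 2*49*(-36 + 49)) + 1570692) = 1/(2*(2*49*13)*(2522 + 2*49*13) + 1570692) = 1/(2*1274*(2522 + 1274) + 1570692) = 1/(2*1274*3796 + 1570692) = 1/(9672208 + 1570692) = 1/11242900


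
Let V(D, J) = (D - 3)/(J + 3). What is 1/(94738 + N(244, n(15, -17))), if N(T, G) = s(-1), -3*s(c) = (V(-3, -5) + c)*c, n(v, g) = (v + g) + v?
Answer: 3/284216 ≈ 1.0555e-5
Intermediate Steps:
V(D, J) = (-3 + D)/(3 + J)
n(v, g) = g + 2*v (n(v, g) = (g + v) + v = g + 2*v)
s(c) = -c*(3 + c)/3 (s(c) = -((-3 - 3)/(3 - 5) + c)*c/3 = -(-6/(-2) + c)*c/3 = -(-1/2*(-6) + c)*c/3 = -(3 + c)*c/3 = -c*(3 + c)/3)
N(T, G) = 2/3 (N(T, G) = -1/3*(-1)*(3 - 1) = -1/3*(-1)*2 = 2/3)
1/(94738 + N(244, n(15, -17))) = 1/(94738 + 2/3) = 1/(284216/3) = 3/284216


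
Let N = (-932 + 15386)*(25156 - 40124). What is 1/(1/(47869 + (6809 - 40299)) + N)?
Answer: -14379/3110860299887 ≈ -4.6222e-9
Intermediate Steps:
N = -216347472 (N = 14454*(-14968) = -216347472)
1/(1/(47869 + (6809 - 40299)) + N) = 1/(1/(47869 + (6809 - 40299)) - 216347472) = 1/(1/(47869 - 33490) - 216347472) = 1/(1/14379 - 216347472) = 1/(-3110860299887/14379) = -14379/3110860299887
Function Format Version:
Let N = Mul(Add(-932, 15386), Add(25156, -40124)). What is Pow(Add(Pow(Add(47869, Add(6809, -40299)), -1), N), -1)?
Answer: Rational(-14379, 3110860299887) ≈ -4.6222e-9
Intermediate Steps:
N = -216347472 (N = Mul(14454, -14968) = -216347472)
Pow(Add(Pow(Add(47869, Add(6809, -40299)), -1), N), -1) = Pow(Add(Pow(Add(47869, Add(6809, -40299)), -1), -216347472), -1) = Pow(Add(Pow(Add(47869, -33490), -1), -216347472), -1) = Pow(Add(Pow(14379, -1), -216347472), -1) = Pow(Add(Rational(1, 14379), -216347472), -1) = Pow(Rational(-3110860299887, 14379), -1) = Rational(-14379, 3110860299887)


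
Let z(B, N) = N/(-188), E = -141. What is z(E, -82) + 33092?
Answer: 3110689/94 ≈ 33092.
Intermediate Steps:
z(B, N) = -N/188 (z(B, N) = N*(-1/188) = -N/188)
z(E, -82) + 33092 = -1/188*(-82) + 33092 = 41/94 + 33092 = 3110689/94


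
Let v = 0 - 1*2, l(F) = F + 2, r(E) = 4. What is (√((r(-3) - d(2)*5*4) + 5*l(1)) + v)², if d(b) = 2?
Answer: (2 - I*√21)² ≈ -17.0 - 18.33*I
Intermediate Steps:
l(F) = 2 + F
v = -2 (v = 0 - 2 = -2)
(√((r(-3) - d(2)*5*4) + 5*l(1)) + v)² = (√((4 - 2*5*4) + 5*(2 + 1)) - 2)² = (√((4 - 10*4) + 5*3) - 2)² = (√((4 - 1*40) + 15) - 2)² = (√((4 - 40) + 15) - 2)² = (√(-36 + 15) - 2)² = (√(-21) - 2)² = (I*√21 - 2)² = (-2 + I*√21)²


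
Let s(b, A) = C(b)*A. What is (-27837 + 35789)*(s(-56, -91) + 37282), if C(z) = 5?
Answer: 292848304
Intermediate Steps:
s(b, A) = 5*A
(-27837 + 35789)*(s(-56, -91) + 37282) = (-27837 + 35789)*(5*(-91) + 37282) = 7952*(-455 + 37282) = 7952*36827 = 292848304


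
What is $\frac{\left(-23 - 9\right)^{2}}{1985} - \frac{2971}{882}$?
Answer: $- \frac{4994267}{1750770} \approx -2.8526$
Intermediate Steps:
$\frac{\left(-23 - 9\right)^{2}}{1985} - \frac{2971}{882} = \left(-32\right)^{2} \cdot \frac{1}{1985} - \frac{2971}{882} = 1024 \cdot \frac{1}{1985} - \frac{2971}{882} = \frac{1024}{1985} - \frac{2971}{882} = - \frac{4994267}{1750770}$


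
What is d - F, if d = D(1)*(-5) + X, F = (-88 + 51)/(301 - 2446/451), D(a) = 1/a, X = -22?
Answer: -3582548/133305 ≈ -26.875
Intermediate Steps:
F = -16687/133305 (F = -37/(301 - 2446*1/451) = -37/(301 - 2446/451) = -37/133305/451 = -37*451/133305 = -16687/133305 ≈ -0.12518)
d = -27 (d = -5/1 - 22 = 1*(-5) - 22 = -5 - 22 = -27)
d - F = -27 - 1*(-16687/133305) = -27 + 16687/133305 = -3582548/133305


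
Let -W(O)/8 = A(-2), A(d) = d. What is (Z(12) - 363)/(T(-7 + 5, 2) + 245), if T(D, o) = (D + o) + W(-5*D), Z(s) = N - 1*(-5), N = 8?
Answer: -350/261 ≈ -1.3410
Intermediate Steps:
W(O) = 16 (W(O) = -8*(-2) = 16)
Z(s) = 13 (Z(s) = 8 - 1*(-5) = 8 + 5 = 13)
T(D, o) = 16 + D + o (T(D, o) = (D + o) + 16 = 16 + D + o)
(Z(12) - 363)/(T(-7 + 5, 2) + 245) = (13 - 363)/((16 + (-7 + 5) + 2) + 245) = -350/((16 - 2 + 2) + 245) = -350/(16 + 245) = -350/261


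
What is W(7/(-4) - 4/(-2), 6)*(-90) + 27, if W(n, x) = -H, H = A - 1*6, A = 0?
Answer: -513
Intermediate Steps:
H = -6 (H = 0 - 1*6 = 0 - 6 = -6)
W(n, x) = 6 (W(n, x) = -1*(-6) = 6)
W(7/(-4) - 4/(-2), 6)*(-90) + 27 = 6*(-90) + 27 = -540 + 27 = -513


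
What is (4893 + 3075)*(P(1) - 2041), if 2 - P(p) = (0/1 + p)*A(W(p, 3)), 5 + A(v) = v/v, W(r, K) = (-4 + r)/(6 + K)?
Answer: -16214880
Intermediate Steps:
W(r, K) = (-4 + r)/(6 + K)
A(v) = -4 (A(v) = -5 + v/v = -5 + 1 = -4)
P(p) = 2 + 4*p (P(p) = 2 - (0/1 + p)*(-4) = 2 - (0*1 + p)*(-4) = 2 - (0 + p)*(-4) = 2 - p*(-4) = 2 - (-4)*p = 2 + 4*p)
(4893 + 3075)*(P(1) - 2041) = (4893 + 3075)*((2 + 4*1) - 2041) = 7968*((2 + 4) - 2041) = 7968*(6 - 2041) = 7968*(-2035) = -16214880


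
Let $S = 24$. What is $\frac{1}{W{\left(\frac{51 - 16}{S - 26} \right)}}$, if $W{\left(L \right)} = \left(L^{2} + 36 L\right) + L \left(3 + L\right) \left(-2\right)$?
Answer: $- \frac{4}{3325} \approx -0.001203$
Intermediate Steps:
$W{\left(L \right)} = L^{2} + 36 L - 2 L \left(3 + L\right)$ ($W{\left(L \right)} = \left(L^{2} + 36 L\right) - 2 L \left(3 + L\right) = L^{2} + 36 L - 2 L \left(3 + L\right)$)
$\frac{1}{W{\left(\frac{51 - 16}{S - 26} \right)}} = \frac{1}{\frac{51 - 16}{24 - 26} \left(30 - \frac{51 - 16}{24 - 26}\right)} = \frac{1}{\frac{35}{-2} \left(30 - \frac{35}{-2}\right)} = \frac{1}{35 \left(- \frac{1}{2}\right) \left(30 - 35 \left(- \frac{1}{2}\right)\right)} = \frac{1}{\left(- \frac{35}{2}\right) \left(30 - - \frac{35}{2}\right)} = \frac{1}{\left(- \frac{35}{2}\right) \left(30 + \frac{35}{2}\right)} = \frac{1}{\left(- \frac{35}{2}\right) \frac{95}{2}} = \frac{1}{- \frac{3325}{4}} = - \frac{4}{3325}$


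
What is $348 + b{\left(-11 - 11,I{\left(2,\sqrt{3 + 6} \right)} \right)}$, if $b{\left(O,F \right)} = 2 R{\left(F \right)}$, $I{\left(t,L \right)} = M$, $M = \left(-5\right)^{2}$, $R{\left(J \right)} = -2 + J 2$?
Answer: $444$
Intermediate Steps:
$R{\left(J \right)} = -2 + 2 J$
$M = 25$
$I{\left(t,L \right)} = 25$
$b{\left(O,F \right)} = -4 + 4 F$ ($b{\left(O,F \right)} = 2 \left(-2 + 2 F\right) = -4 + 4 F$)
$348 + b{\left(-11 - 11,I{\left(2,\sqrt{3 + 6} \right)} \right)} = 348 + \left(-4 + 4 \cdot 25\right) = 348 + \left(-4 + 100\right) = 348 + 96 = 444$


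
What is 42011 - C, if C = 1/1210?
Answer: 50833309/1210 ≈ 42011.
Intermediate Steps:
C = 1/1210 ≈ 0.00082645
42011 - C = 42011 - 1*1/1210 = 42011 - 1/1210 = 50833309/1210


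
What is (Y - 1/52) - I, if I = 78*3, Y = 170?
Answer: -3329/52 ≈ -64.019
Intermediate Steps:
I = 234
(Y - 1/52) - I = (170 - 1/52) - 1*234 = (170 - 1*1/52) - 234 = (170 - 1/52) - 234 = 8839/52 - 234 = -3329/52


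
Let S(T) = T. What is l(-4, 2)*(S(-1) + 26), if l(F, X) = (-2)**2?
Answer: 100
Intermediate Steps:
l(F, X) = 4
l(-4, 2)*(S(-1) + 26) = 4*(-1 + 26) = 4*25 = 100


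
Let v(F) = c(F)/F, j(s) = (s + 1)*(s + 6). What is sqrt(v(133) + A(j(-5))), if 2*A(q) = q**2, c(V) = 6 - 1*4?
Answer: sqrt(141778)/133 ≈ 2.8311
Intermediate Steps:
c(V) = 2 (c(V) = 6 - 4 = 2)
j(s) = (1 + s)*(6 + s)
v(F) = 2/F
A(q) = q**2/2
sqrt(v(133) + A(j(-5))) = sqrt(2/133 + (6 + (-5)**2 + 7*(-5))**2/2) = sqrt(2*(1/133) + (6 + 25 - 35)**2/2) = sqrt(2/133 + (1/2)*(-4)**2) = sqrt(2/133 + (1/2)*16) = sqrt(2/133 + 8) = sqrt(1066/133) = sqrt(141778)/133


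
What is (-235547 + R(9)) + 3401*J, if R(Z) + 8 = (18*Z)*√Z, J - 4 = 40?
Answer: -85425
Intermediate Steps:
J = 44 (J = 4 + 40 = 44)
R(Z) = -8 + 18*Z^(3/2) (R(Z) = -8 + (18*Z)*√Z = -8 + 18*Z^(3/2))
(-235547 + R(9)) + 3401*J = (-235547 + (-8 + 18*9^(3/2))) + 3401*44 = (-235547 + (-8 + 18*27)) + 149644 = (-235547 + (-8 + 486)) + 149644 = (-235547 + 478) + 149644 = -235069 + 149644 = -85425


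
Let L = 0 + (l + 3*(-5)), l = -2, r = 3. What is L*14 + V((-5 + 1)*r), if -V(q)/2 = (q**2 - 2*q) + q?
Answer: -550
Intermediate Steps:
V(q) = -2*q**2 + 2*q (V(q) = -2*((q**2 - 2*q) + q) = -2*(q**2 - q) = -2*q**2 + 2*q)
L = -17 (L = 0 + (-2 + 3*(-5)) = 0 + (-2 - 15) = 0 - 17 = -17)
L*14 + V((-5 + 1)*r) = -17*14 + 2*((-5 + 1)*3)*(1 - (-5 + 1)*3) = -238 + 2*(-4*3)*(1 - (-4)*3) = -238 + 2*(-12)*(1 - 1*(-12)) = -238 + 2*(-12)*(1 + 12) = -238 + 2*(-12)*13 = -238 - 312 = -550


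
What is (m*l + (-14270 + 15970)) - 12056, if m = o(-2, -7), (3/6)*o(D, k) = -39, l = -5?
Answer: -9966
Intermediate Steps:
o(D, k) = -78 (o(D, k) = 2*(-39) = -78)
m = -78
(m*l + (-14270 + 15970)) - 12056 = (-78*(-5) + (-14270 + 15970)) - 12056 = (390 + 1700) - 12056 = 2090 - 12056 = -9966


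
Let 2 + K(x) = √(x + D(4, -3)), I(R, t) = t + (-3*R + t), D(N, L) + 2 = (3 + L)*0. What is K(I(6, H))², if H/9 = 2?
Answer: 4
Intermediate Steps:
H = 18 (H = 9*2 = 18)
D(N, L) = -2 (D(N, L) = -2 + (3 + L)*0 = -2 + 0 = -2)
I(R, t) = -3*R + 2*t (I(R, t) = t + (t - 3*R) = -3*R + 2*t)
K(x) = -2 + √(-2 + x) (K(x) = -2 + √(x - 2) = -2 + √(-2 + x))
K(I(6, H))² = (-2 + √(-2 + (-3*6 + 2*18)))² = (-2 + √(-2 + (-18 + 36)))² = (-2 + √(-2 + 18))² = (-2 + √16)² = (-2 + 4)² = 2² = 4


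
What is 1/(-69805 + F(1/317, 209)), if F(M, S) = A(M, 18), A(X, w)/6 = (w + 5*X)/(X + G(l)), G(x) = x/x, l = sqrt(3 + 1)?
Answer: -53/3693954 ≈ -1.4348e-5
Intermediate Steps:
l = 2 (l = sqrt(4) = 2)
G(x) = 1
A(X, w) = 6*(w + 5*X)/(1 + X) (A(X, w) = 6*((w + 5*X)/(X + 1)) = 6*((w + 5*X)/(1 + X)) = 6*(w + 5*X)/(1 + X))
F(M, S) = 6*(18 + 5*M)/(1 + M)
1/(-69805 + F(1/317, 209)) = 1/(-69805 + 6*(18 + 5/317)/(1 + 1/317)) = 1/(-69805 + 6*(18 + 5*(1/317))/(1 + 1/317)) = 1/(-69805 + 6*(18 + 5/317)/(318/317)) = 1/(-69805 + 6*(317/318)*(5711/317)) = 1/(-69805 + 5711/53) = 1/(-3693954/53) = -53/3693954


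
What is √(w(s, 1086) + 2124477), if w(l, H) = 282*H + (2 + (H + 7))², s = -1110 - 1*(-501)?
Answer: 3*√403306 ≈ 1905.2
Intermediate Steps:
s = -609 (s = -1110 + 501 = -609)
w(l, H) = (9 + H)² + 282*H (w(l, H) = 282*H + (2 + (7 + H))² = 282*H + (9 + H)² = (9 + H)² + 282*H)
√(w(s, 1086) + 2124477) = √(((9 + 1086)² + 282*1086) + 2124477) = √((1095² + 306252) + 2124477) = √((1199025 + 306252) + 2124477) = √(1505277 + 2124477) = √3629754 = 3*√403306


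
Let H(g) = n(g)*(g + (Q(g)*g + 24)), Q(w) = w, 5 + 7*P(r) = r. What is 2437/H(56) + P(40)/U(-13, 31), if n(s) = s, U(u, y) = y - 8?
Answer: 956531/4142208 ≈ 0.23092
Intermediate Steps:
P(r) = -5/7 + r/7
U(u, y) = -8 + y
H(g) = g*(24 + g + g²) (H(g) = g*(g + (g*g + 24)) = g*(g + (g² + 24)) = g*(g + (24 + g²)) = g*(24 + g + g²))
2437/H(56) + P(40)/U(-13, 31) = 2437/((56*(24 + 56 + 56²))) + (-5/7 + (⅐)*40)/(-8 + 31) = 2437/((56*(24 + 56 + 3136))) + (-5/7 + 40/7)/23 = 2437/((56*3216)) + 5*(1/23) = 2437/180096 + 5/23 = 956531/4142208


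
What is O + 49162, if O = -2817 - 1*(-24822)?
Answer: 71167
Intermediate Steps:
O = 22005 (O = -2817 + 24822 = 22005)
O + 49162 = 22005 + 49162 = 71167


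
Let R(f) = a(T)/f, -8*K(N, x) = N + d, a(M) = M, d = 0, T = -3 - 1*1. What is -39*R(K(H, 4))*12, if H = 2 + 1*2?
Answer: -3744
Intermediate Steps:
H = 4 (H = 2 + 2 = 4)
T = -4 (T = -3 - 1 = -4)
K(N, x) = -N/8 (K(N, x) = -(N + 0)/8 = -N/8)
R(f) = -4/f
-39*R(K(H, 4))*12 = -(-156)/((-1/8*4))*12 = -(-156)/(-1/2)*12 = -(-156)*(-2)*12 = -39*8*12 = -312*12 = -3744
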